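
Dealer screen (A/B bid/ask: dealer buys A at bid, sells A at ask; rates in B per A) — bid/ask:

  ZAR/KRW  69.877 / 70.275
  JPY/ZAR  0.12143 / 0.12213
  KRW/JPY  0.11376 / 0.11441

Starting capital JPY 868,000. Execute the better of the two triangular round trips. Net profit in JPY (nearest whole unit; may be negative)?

Best loop JPY → KRW → ZAR → JPY:
JPY 868,000 ÷ 0.11441 (buy KRW at ask) = KRW 7,586,749
KRW 7,586,749 ÷ 70.275 (buy ZAR at ask) = ZAR 107,958.01
ZAR 107,958.01 ÷ 0.12213 (buy JPY at ask) = JPY 883,960

Net profit: JPY 15,960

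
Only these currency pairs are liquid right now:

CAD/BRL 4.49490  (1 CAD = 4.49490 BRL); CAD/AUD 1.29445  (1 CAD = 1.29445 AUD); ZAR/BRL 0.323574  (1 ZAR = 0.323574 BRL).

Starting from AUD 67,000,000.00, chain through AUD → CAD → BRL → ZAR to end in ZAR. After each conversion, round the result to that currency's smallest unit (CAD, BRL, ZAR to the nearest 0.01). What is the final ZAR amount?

AUD 67,000,000.00 ÷ 1.29445 = CAD 51,759,434.51
CAD 51,759,434.51 × 4.49490 = BRL 232,653,482.18
BRL 232,653,482.18 ÷ 0.323574 = ZAR 719,011,670.22

ZAR 719,011,670.22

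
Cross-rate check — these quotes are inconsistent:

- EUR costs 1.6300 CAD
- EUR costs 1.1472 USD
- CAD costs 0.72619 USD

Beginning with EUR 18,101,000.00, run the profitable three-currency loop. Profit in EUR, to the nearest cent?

Profitable loop is EUR → CAD → USD → EUR:
EUR 18,101,000.00 × 1.6300 = CAD 29,504,630.00
CAD 29,504,630.00 × 0.72619 = USD 21,425,967.26
USD 21,425,967.26 ÷ 1.1472 = EUR 18,676,749.70
Profit = EUR 18,676,749.70 − EUR 18,101,000.00

Profit: EUR 575,749.70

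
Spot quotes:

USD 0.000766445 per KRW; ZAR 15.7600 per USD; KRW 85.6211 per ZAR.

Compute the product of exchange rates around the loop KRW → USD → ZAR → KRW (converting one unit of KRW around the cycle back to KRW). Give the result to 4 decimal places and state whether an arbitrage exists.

Around KRW → USD → ZAR → KRW: 1 × 0.000766445 × 15.7600 × 85.6211 = 1.034232
Product > 1; profitable direction is KRW → USD → ZAR → KRW.

1.0342 (arbitrage exists)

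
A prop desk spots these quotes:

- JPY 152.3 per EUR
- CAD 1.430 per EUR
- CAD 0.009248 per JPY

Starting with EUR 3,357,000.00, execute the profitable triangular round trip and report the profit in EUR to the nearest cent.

Profitable loop is EUR → CAD → JPY → EUR:
EUR 3,357,000.00 × 1.430 = CAD 4,800,510.00
CAD 4,800,510.00 ÷ 0.009248 = JPY 519,086,289
JPY 519,086,289 ÷ 152.3 = EUR 3,408,314.44
Profit = EUR 3,408,314.44 − EUR 3,357,000.00

Profit: EUR 51,314.44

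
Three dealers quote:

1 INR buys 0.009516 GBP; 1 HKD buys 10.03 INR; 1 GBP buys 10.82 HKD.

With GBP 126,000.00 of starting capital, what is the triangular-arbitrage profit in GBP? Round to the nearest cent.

Profit: GBP 4,122.73

Profitable loop is GBP → HKD → INR → GBP:
GBP 126,000.00 × 10.82 = HKD 1,363,320.00
HKD 1,363,320.00 × 10.03 = INR 13,674,099.60
INR 13,674,099.60 × 0.009516 = GBP 130,122.73
Profit = GBP 130,122.73 − GBP 126,000.00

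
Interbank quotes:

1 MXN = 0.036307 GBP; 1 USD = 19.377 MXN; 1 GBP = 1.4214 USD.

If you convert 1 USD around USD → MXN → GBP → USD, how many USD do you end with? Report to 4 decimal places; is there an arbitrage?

1.0000 (no arbitrage)

Around USD → MXN → GBP → USD: 1 × 19.377 × 0.036307 × 1.4214 = 0.999984
Product ≈ 1 (deviation 0.002%, within rounding noise).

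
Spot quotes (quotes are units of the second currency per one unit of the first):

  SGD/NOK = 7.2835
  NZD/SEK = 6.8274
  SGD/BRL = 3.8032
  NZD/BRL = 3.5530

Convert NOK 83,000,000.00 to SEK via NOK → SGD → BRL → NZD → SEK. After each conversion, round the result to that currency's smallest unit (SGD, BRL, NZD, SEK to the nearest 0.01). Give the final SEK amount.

NOK 83,000,000.00 ÷ 7.2835 = SGD 11,395,620.24
SGD 11,395,620.24 × 3.8032 = BRL 43,339,822.90
BRL 43,339,822.90 ÷ 3.5530 = NZD 12,198,092.57
NZD 12,198,092.57 × 6.8274 = SEK 83,281,257.21

SEK 83,281,257.21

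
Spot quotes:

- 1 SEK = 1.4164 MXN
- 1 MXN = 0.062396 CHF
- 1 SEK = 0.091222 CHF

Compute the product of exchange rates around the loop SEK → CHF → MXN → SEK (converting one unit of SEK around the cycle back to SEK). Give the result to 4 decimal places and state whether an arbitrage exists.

Around SEK → CHF → MXN → SEK: 1 × 0.091222 ÷ 0.062396 ÷ 1.4164 = 1.032184
Product > 1; profitable direction is SEK → CHF → MXN → SEK.

1.0322 (arbitrage exists)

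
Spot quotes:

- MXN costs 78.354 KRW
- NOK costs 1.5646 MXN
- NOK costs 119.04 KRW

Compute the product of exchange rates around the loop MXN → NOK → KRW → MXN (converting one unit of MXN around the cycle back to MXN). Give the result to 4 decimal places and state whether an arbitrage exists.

0.9710 (arbitrage exists)

Around MXN → NOK → KRW → MXN: 1 ÷ 1.5646 × 119.04 ÷ 78.354 = 0.971021
Product < 1; profitable direction is MXN → KRW → NOK → MXN.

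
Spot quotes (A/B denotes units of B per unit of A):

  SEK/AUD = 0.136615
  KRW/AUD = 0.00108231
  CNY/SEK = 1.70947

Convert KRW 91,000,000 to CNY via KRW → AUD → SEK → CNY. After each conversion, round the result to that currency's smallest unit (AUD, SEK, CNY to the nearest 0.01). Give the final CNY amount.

KRW 91,000,000 × 0.00108231 = AUD 98,490.21
AUD 98,490.21 ÷ 0.136615 = SEK 720,932.62
SEK 720,932.62 ÷ 1.70947 = CNY 421,728.73

CNY 421,728.73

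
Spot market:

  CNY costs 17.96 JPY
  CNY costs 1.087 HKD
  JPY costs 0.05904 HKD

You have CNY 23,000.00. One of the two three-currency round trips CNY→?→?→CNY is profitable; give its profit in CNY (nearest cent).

Profitable loop is CNY → HKD → JPY → CNY:
CNY 23,000.00 × 1.087 = HKD 25,001.00
HKD 25,001.00 ÷ 0.05904 = JPY 423,459
JPY 423,459 ÷ 17.96 = CNY 23,577.88
Profit = CNY 23,577.88 − CNY 23,000.00

Profit: CNY 577.88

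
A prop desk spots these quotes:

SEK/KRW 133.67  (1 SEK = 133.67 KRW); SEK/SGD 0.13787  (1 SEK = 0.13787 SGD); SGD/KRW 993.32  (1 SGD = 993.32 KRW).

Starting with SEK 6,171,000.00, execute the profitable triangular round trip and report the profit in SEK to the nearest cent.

Profit: SEK 151,379.40

Profitable loop is SEK → SGD → KRW → SEK:
SEK 6,171,000.00 × 0.13787 = SGD 850,795.77
SGD 850,795.77 × 993.32 = KRW 845,112,454
KRW 845,112,454 ÷ 133.67 = SEK 6,322,379.40
Profit = SEK 6,322,379.40 − SEK 6,171,000.00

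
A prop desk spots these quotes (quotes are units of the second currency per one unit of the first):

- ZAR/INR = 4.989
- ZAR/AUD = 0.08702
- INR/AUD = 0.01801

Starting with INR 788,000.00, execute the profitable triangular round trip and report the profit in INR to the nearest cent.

Profitable loop is INR → AUD → ZAR → INR:
INR 788,000.00 × 0.01801 = AUD 14,191.88
AUD 14,191.88 ÷ 0.08702 = ZAR 163,087.57
ZAR 163,087.57 × 4.989 = INR 813,643.87
Profit = INR 813,643.87 − INR 788,000.00

Profit: INR 25,643.87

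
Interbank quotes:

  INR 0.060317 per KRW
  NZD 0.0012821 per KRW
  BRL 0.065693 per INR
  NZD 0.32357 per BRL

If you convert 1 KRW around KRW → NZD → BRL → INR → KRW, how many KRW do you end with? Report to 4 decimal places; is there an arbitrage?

Around KRW → NZD → BRL → INR → KRW: 1 × 0.0012821 ÷ 0.32357 ÷ 0.065693 ÷ 0.060317 = 0.999988
Product ≈ 1 (deviation 0.001%, within rounding noise).

1.0000 (no arbitrage)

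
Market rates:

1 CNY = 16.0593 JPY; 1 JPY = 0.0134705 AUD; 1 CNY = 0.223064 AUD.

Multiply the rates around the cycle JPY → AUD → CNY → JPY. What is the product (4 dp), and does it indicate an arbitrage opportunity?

0.9698 (arbitrage exists)

Around JPY → AUD → CNY → JPY: 1 × 0.0134705 ÷ 0.223064 × 16.0593 = 0.969797
Product < 1; profitable direction is JPY → CNY → AUD → JPY.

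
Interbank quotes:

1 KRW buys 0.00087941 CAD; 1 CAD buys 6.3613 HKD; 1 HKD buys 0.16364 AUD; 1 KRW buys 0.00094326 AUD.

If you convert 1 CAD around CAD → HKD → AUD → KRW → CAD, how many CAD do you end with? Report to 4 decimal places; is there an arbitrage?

0.9705 (arbitrage exists)

Around CAD → HKD → AUD → KRW → CAD: 1 × 6.3613 × 0.16364 ÷ 0.00094326 × 0.00087941 = 0.970500
Product < 1; profitable direction is CAD → KRW → AUD → HKD → CAD.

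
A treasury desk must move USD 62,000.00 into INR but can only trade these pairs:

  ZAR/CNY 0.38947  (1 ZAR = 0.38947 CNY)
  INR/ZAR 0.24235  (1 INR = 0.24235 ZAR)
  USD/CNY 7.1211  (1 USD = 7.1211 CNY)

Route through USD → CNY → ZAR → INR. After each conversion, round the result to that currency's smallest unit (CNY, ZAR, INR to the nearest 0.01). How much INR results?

INR 4,677,585.56

USD 62,000.00 × 7.1211 = CNY 441,508.20
CNY 441,508.20 ÷ 0.38947 = ZAR 1,133,612.86
ZAR 1,133,612.86 ÷ 0.24235 = INR 4,677,585.56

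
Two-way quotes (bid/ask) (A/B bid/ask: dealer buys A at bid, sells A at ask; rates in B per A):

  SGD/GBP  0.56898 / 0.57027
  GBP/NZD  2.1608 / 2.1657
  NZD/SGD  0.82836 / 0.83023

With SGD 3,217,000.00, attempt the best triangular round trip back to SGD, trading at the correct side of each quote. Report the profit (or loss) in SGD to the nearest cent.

Net profit: SGD 59,285.60

Best loop SGD → GBP → NZD → SGD:
SGD 3,217,000.00 × 0.56898 (sell SGD at bid) = GBP 1,830,408.66
GBP 1,830,408.66 × 2.1608 (sell GBP at bid) = NZD 3,955,147.03
NZD 3,955,147.03 × 0.82836 (sell NZD at bid) = SGD 3,276,285.60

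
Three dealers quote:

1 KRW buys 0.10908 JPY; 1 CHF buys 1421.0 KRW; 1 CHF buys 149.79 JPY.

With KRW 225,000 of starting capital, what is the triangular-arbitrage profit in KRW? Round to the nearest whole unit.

Profitable loop is KRW → JPY → CHF → KRW:
KRW 225,000 × 0.10908 = JPY 24,543
JPY 24,543 ÷ 149.79 = CHF 163.85
CHF 163.85 × 1421.0 = KRW 232,830
Profit = KRW 232,830 − KRW 225,000

Profit: KRW 7,830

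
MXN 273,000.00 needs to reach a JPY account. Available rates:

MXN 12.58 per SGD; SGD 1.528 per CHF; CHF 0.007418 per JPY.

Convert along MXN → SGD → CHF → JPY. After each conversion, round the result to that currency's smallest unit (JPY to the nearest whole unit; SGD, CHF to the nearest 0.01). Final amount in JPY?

JPY 1,914,573

MXN 273,000.00 ÷ 12.58 = SGD 21,701.11
SGD 21,701.11 ÷ 1.528 = CHF 14,202.30
CHF 14,202.30 ÷ 0.007418 = JPY 1,914,573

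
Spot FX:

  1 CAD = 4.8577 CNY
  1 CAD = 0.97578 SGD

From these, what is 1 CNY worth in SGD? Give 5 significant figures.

1 CNY ÷ 4.8577 = 0.205859 CAD
0.205859 CAD × 0.97578 = 0.200873 SGD

CNY/SGD = 0.20087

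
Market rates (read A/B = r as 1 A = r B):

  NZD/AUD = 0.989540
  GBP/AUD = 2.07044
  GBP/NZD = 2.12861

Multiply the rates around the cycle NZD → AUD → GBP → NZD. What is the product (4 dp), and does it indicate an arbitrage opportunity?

Around NZD → AUD → GBP → NZD: 1 × 0.989540 ÷ 2.07044 × 2.12861 = 1.017342
Product > 1; profitable direction is NZD → AUD → GBP → NZD.

1.0173 (arbitrage exists)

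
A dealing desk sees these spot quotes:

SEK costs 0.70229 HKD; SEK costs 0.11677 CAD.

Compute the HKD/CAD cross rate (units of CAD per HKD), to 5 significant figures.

HKD/CAD = 0.16627

1 HKD ÷ 0.70229 = 1.42391 SEK
1.42391 SEK × 0.11677 = 0.16627 CAD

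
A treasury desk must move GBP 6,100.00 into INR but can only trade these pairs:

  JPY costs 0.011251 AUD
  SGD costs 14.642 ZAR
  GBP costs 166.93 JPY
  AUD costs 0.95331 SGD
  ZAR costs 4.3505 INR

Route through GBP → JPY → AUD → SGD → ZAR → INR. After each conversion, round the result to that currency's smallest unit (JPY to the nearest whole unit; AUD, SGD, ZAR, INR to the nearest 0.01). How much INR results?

INR 695,711.25

GBP 6,100.00 × 166.93 = JPY 1,018,273
JPY 1,018,273 × 0.011251 = AUD 11,456.59
AUD 11,456.59 × 0.95331 = SGD 10,921.68
SGD 10,921.68 × 14.642 = ZAR 159,915.24
ZAR 159,915.24 × 4.3505 = INR 695,711.25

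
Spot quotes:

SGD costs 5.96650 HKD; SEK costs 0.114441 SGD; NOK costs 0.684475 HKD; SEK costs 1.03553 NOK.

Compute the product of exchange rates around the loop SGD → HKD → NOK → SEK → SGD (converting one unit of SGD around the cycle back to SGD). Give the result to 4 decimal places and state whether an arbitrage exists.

0.9633 (arbitrage exists)

Around SGD → HKD → NOK → SEK → SGD: 1 × 5.96650 ÷ 0.684475 ÷ 1.03553 × 0.114441 = 0.963343
Product < 1; profitable direction is SGD → SEK → NOK → HKD → SGD.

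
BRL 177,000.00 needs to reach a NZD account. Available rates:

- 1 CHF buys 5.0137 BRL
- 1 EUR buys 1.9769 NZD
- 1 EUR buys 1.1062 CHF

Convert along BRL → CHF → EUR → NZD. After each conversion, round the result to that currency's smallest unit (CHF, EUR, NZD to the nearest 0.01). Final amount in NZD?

NZD 63,090.79

BRL 177,000.00 ÷ 5.0137 = CHF 35,303.27
CHF 35,303.27 ÷ 1.1062 = EUR 31,914.00
EUR 31,914.00 × 1.9769 = NZD 63,090.79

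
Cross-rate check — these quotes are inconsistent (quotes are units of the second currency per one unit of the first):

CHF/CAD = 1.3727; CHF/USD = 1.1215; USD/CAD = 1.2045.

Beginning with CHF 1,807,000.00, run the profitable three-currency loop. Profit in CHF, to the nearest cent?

Profit: CHF 29,232.64

Profitable loop is CHF → CAD → USD → CHF:
CHF 1,807,000.00 × 1.3727 = CAD 2,480,468.90
CAD 2,480,468.90 ÷ 1.2045 = USD 2,059,334.91
USD 2,059,334.91 ÷ 1.1215 = CHF 1,836,232.64
Profit = CHF 1,836,232.64 − CHF 1,807,000.00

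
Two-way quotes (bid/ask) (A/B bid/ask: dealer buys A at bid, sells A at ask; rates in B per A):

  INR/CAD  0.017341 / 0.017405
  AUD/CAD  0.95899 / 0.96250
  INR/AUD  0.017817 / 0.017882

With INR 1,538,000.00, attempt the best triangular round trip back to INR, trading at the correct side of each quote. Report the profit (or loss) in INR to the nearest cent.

Net profit: INR 11,578.72

Best loop INR → CAD → AUD → INR:
INR 1,538,000.00 × 0.017341 (sell INR at bid) = CAD 26,670.46
CAD 26,670.46 ÷ 0.96250 (buy AUD at ask) = AUD 27,709.57
AUD 27,709.57 ÷ 0.017882 (buy INR at ask) = INR 1,549,578.72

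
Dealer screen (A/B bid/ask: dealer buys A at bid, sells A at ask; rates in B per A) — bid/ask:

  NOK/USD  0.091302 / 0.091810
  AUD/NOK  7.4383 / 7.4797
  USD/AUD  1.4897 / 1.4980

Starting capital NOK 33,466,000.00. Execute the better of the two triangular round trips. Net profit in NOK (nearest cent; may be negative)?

Best loop NOK → USD → AUD → NOK:
NOK 33,466,000.00 × 0.091302 (sell NOK at bid) = USD 3,055,512.73
USD 3,055,512.73 × 1.4897 (sell USD at bid) = AUD 4,551,797.32
AUD 4,551,797.32 × 7.4383 (sell AUD at bid) = NOK 33,857,633.98

Net profit: NOK 391,633.98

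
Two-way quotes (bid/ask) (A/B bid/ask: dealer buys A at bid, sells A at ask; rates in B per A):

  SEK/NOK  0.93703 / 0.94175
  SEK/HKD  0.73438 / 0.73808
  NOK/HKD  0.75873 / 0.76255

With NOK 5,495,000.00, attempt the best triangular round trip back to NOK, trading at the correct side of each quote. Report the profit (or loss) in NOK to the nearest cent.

Best loop NOK → SEK → HKD → NOK:
NOK 5,495,000.00 ÷ 0.94175 (buy SEK at ask) = SEK 5,834,881.87
SEK 5,834,881.87 × 0.73438 (sell SEK at bid) = HKD 4,285,020.55
HKD 4,285,020.55 ÷ 0.76255 (buy NOK at ask) = NOK 5,619,330.60

Net profit: NOK 124,330.60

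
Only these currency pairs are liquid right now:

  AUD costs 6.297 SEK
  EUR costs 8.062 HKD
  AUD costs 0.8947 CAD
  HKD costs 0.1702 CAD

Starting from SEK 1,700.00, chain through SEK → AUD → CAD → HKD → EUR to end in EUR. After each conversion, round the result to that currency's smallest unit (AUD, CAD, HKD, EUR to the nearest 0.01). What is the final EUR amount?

SEK 1,700.00 ÷ 6.297 = AUD 269.97
AUD 269.97 × 0.8947 = CAD 241.54
CAD 241.54 ÷ 0.1702 = HKD 1,419.15
HKD 1,419.15 ÷ 8.062 = EUR 176.03

EUR 176.03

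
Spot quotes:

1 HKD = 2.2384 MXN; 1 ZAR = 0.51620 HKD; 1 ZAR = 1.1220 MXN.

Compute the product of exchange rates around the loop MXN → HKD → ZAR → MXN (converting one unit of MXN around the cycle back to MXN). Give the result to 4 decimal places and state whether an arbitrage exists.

0.9710 (arbitrage exists)

Around MXN → HKD → ZAR → MXN: 1 ÷ 2.2384 ÷ 0.51620 × 1.1220 = 0.971040
Product < 1; profitable direction is MXN → ZAR → HKD → MXN.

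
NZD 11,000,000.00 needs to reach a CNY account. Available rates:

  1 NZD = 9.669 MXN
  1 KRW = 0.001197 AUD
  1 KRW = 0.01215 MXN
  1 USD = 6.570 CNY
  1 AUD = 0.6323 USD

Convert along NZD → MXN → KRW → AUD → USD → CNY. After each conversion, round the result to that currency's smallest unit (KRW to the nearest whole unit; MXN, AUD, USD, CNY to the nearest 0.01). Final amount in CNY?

CNY 43,529,198.35

NZD 11,000,000.00 × 9.669 = MXN 106,359,000.00
MXN 106,359,000.00 ÷ 0.01215 = KRW 8,753,827,160
KRW 8,753,827,160 × 0.001197 = AUD 10,478,331.11
AUD 10,478,331.11 × 0.6323 = USD 6,625,448.76
USD 6,625,448.76 × 6.570 = CNY 43,529,198.35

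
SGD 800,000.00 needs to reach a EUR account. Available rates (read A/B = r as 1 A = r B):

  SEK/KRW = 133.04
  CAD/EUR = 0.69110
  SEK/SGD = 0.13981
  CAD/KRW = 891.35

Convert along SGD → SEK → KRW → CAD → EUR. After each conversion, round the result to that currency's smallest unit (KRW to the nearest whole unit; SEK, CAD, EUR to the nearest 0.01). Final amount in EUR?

EUR 590,237.24

SGD 800,000.00 ÷ 0.13981 = SEK 5,722,051.36
SEK 5,722,051.36 × 133.04 = KRW 761,261,713
KRW 761,261,713 ÷ 891.35 = CAD 854,054.76
CAD 854,054.76 × 0.69110 = EUR 590,237.24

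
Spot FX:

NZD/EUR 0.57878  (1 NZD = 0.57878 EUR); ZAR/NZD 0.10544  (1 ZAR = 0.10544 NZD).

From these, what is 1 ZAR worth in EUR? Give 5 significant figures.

ZAR/EUR = 0.061027

1 ZAR × 0.10544 = 0.10544 NZD
0.10544 NZD × 0.57878 = 0.0610266 EUR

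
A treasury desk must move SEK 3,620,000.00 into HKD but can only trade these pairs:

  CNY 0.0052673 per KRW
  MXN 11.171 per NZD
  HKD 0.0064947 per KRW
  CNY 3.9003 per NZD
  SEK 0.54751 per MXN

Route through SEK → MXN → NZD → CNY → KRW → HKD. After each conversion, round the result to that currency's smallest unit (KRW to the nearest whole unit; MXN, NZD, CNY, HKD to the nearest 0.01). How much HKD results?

HKD 2,846,384.18

SEK 3,620,000.00 ÷ 0.54751 = MXN 6,611,751.38
MXN 6,611,751.38 ÷ 11.171 = NZD 591,867.46
NZD 591,867.46 × 3.9003 = CNY 2,308,460.65
CNY 2,308,460.65 ÷ 0.0052673 = KRW 438,262,611
KRW 438,262,611 × 0.0064947 = HKD 2,846,384.18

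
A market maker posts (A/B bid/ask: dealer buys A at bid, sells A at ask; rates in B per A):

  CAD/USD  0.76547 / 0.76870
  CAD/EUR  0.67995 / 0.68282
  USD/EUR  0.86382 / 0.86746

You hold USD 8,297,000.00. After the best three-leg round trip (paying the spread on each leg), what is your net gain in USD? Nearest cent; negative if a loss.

Best loop USD → CAD → EUR → USD:
USD 8,297,000.00 ÷ 0.76870 (buy CAD at ask) = CAD 10,793,547.55
CAD 10,793,547.55 × 0.67995 (sell CAD at bid) = EUR 7,339,072.66
EUR 7,339,072.66 ÷ 0.86746 (buy USD at ask) = USD 8,460,416.22

Net profit: USD 163,416.22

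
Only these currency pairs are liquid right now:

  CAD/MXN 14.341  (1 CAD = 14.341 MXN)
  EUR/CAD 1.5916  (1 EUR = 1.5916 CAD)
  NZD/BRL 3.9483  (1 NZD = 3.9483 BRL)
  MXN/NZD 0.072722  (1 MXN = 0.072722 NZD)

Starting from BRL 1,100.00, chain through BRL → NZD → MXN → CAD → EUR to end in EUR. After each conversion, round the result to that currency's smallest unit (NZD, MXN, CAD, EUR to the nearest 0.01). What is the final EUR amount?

EUR 167.84

BRL 1,100.00 ÷ 3.9483 = NZD 278.60
NZD 278.60 ÷ 0.072722 = MXN 3,831.03
MXN 3,831.03 ÷ 14.341 = CAD 267.14
CAD 267.14 ÷ 1.5916 = EUR 167.84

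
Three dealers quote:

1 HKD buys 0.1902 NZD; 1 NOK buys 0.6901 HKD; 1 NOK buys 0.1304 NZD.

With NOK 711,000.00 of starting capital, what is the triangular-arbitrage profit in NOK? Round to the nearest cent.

Profitable loop is NOK → HKD → NZD → NOK:
NOK 711,000.00 × 0.6901 = HKD 490,661.10
HKD 490,661.10 × 0.1902 = NZD 93,323.74
NZD 93,323.74 ÷ 0.1304 = NOK 715,672.86
Profit = NOK 715,672.86 − NOK 711,000.00

Profit: NOK 4,672.86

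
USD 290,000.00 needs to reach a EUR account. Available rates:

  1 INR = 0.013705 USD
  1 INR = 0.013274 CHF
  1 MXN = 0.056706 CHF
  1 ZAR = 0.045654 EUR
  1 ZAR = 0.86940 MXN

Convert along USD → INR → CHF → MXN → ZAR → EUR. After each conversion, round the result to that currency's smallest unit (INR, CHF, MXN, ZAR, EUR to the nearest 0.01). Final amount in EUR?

USD 290,000.00 ÷ 0.013705 = INR 21,160,160.53
INR 21,160,160.53 × 0.013274 = CHF 280,879.97
CHF 280,879.97 ÷ 0.056706 = MXN 4,953,267.20
MXN 4,953,267.20 ÷ 0.86940 = ZAR 5,697,339.77
ZAR 5,697,339.77 × 0.045654 = EUR 260,106.35

EUR 260,106.35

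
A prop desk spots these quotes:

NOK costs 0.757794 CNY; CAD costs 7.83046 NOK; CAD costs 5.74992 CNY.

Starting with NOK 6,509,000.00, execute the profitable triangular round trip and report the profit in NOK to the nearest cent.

Profitable loop is NOK → CNY → CAD → NOK:
NOK 6,509,000.00 × 0.757794 = CNY 4,932,481.15
CNY 4,932,481.15 ÷ 5.74992 = CAD 857,834.74
CAD 857,834.74 × 7.83046 = NOK 6,717,240.64
Profit = NOK 6,717,240.64 − NOK 6,509,000.00

Profit: NOK 208,240.64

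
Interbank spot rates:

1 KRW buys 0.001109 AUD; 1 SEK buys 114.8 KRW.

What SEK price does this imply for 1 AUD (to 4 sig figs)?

AUD/SEK = 7.855

1 AUD ÷ 0.001109 = 901.713 KRW
901.713 KRW ÷ 114.8 = 7.85465 SEK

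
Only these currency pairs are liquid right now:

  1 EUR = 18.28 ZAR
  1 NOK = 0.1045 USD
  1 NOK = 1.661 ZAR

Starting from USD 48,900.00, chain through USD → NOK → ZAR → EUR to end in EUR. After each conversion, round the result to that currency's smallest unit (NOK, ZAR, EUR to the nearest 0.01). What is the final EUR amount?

USD 48,900.00 ÷ 0.1045 = NOK 467,942.58
NOK 467,942.58 × 1.661 = ZAR 777,252.63
ZAR 777,252.63 ÷ 18.28 = EUR 42,519.29

EUR 42,519.29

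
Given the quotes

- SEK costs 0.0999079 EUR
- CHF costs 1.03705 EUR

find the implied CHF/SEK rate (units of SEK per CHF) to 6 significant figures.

1 CHF × 1.03705 = 1.03705 EUR
1.03705 EUR ÷ 0.0999079 = 10.3801 SEK

CHF/SEK = 10.3801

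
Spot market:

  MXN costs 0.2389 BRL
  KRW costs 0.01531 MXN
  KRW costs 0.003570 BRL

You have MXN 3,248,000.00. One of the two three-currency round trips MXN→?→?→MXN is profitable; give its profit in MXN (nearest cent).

Profit: MXN 79,661.52

Profitable loop is MXN → BRL → KRW → MXN:
MXN 3,248,000.00 × 0.2389 = BRL 775,947.20
BRL 775,947.20 ÷ 0.003570 = KRW 217,352,157
KRW 217,352,157 × 0.01531 = MXN 3,327,661.52
Profit = MXN 3,327,661.52 − MXN 3,248,000.00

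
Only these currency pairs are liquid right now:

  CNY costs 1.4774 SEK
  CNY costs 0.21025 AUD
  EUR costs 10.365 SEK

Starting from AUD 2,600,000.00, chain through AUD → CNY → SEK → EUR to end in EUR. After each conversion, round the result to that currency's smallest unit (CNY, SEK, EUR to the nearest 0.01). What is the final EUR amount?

AUD 2,600,000.00 ÷ 0.21025 = CNY 12,366,230.68
CNY 12,366,230.68 × 1.4774 = SEK 18,269,869.21
SEK 18,269,869.21 ÷ 10.365 = EUR 1,762,650.19

EUR 1,762,650.19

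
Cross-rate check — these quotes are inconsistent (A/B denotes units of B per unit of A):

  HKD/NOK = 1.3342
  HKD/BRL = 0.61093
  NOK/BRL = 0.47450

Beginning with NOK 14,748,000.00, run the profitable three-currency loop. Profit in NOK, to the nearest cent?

Profitable loop is NOK → BRL → HKD → NOK:
NOK 14,748,000.00 × 0.47450 = BRL 6,997,926.00
BRL 6,997,926.00 ÷ 0.61093 = HKD 11,454,546.35
HKD 11,454,546.35 × 1.3342 = NOK 15,282,655.74
Profit = NOK 15,282,655.74 − NOK 14,748,000.00

Profit: NOK 534,655.74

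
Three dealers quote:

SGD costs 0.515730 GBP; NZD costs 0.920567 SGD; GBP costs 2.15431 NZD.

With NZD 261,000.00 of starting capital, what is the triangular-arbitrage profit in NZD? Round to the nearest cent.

Profit: NZD 5,947.90

Profitable loop is NZD → SGD → GBP → NZD:
NZD 261,000.00 × 0.920567 = SGD 240,267.99
SGD 240,267.99 × 0.515730 = GBP 123,913.41
GBP 123,913.41 × 2.15431 = NZD 266,947.90
Profit = NZD 266,947.90 − NZD 261,000.00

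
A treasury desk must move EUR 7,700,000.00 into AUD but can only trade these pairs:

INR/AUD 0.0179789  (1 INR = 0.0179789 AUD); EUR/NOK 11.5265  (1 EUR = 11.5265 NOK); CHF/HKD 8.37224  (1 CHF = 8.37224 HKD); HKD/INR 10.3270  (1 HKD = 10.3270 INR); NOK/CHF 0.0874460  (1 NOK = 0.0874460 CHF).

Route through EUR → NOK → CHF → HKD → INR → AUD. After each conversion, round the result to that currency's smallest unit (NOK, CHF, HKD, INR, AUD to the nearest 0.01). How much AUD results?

AUD 12,064,437.89

EUR 7,700,000.00 × 11.5265 = NOK 88,754,050.00
NOK 88,754,050.00 × 0.0874460 = CHF 7,761,186.66
CHF 7,761,186.66 × 8.37224 = HKD 64,978,517.40
HKD 64,978,517.40 × 10.3270 = INR 671,033,149.19
INR 671,033,149.19 × 0.0179789 = AUD 12,064,437.89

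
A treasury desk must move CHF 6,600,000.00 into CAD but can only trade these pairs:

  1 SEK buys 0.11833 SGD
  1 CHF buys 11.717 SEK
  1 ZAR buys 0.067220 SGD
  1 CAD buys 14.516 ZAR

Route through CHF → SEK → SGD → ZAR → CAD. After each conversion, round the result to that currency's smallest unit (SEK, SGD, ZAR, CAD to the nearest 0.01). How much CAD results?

CHF 6,600,000.00 × 11.717 = SEK 77,332,200.00
SEK 77,332,200.00 × 0.11833 = SGD 9,150,719.23
SGD 9,150,719.23 ÷ 0.067220 = ZAR 136,130,901.96
ZAR 136,130,901.96 ÷ 14.516 = CAD 9,377,989.94

CAD 9,377,989.94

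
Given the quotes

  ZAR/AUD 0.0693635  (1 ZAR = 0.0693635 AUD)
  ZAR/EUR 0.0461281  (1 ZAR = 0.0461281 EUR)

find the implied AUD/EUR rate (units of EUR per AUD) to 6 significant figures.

AUD/EUR = 0.665020

1 AUD ÷ 0.0693635 = 14.4168 ZAR
14.4168 ZAR × 0.0461281 = 0.66502 EUR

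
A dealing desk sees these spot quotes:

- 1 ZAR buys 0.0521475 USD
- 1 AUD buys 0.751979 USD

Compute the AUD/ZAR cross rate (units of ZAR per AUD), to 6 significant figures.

1 AUD × 0.751979 = 0.751979 USD
0.751979 USD ÷ 0.0521475 = 14.4202 ZAR

AUD/ZAR = 14.4202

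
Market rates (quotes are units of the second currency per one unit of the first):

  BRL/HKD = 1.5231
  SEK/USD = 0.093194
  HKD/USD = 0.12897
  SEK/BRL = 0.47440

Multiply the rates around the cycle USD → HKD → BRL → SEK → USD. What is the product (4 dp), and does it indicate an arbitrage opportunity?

Around USD → HKD → BRL → SEK → USD: 1 ÷ 0.12897 ÷ 1.5231 ÷ 0.47440 × 0.093194 = 1.000060
Product ≈ 1 (deviation 0.006%, within rounding noise).

1.0001 (no arbitrage)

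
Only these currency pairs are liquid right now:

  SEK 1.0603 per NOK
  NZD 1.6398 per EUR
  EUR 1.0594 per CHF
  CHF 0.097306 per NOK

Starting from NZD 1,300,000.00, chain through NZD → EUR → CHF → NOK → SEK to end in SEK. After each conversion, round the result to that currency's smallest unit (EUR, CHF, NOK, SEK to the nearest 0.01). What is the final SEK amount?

SEK 8,154,205.30

NZD 1,300,000.00 ÷ 1.6398 = EUR 792,779.61
EUR 792,779.61 ÷ 1.0594 = CHF 748,328.87
CHF 748,328.87 ÷ 0.097306 = NOK 7,690,469.96
NOK 7,690,469.96 × 1.0603 = SEK 8,154,205.30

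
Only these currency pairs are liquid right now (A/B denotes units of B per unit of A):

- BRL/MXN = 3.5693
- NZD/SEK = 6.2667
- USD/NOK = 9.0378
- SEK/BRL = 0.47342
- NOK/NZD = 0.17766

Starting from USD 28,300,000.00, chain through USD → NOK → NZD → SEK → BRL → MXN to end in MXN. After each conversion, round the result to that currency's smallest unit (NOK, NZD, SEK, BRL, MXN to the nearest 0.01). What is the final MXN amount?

USD 28,300,000.00 × 9.0378 = NOK 255,769,740.00
NOK 255,769,740.00 × 0.17766 = NZD 45,440,052.01
NZD 45,440,052.01 × 6.2667 = SEK 284,759,173.93
SEK 284,759,173.93 × 0.47342 = BRL 134,810,688.12
BRL 134,810,688.12 × 3.5693 = MXN 481,179,789.11

MXN 481,179,789.11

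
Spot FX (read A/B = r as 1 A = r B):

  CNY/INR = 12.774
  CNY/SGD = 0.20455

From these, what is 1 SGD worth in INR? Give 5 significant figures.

1 SGD ÷ 0.20455 = 4.88878 CNY
4.88878 CNY × 12.774 = 62.4493 INR

SGD/INR = 62.449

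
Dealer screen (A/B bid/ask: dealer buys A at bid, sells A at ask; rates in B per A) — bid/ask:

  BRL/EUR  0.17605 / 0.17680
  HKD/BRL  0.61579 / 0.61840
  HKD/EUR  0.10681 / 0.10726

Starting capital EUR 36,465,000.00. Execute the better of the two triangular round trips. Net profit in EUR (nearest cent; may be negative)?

Net profit: EUR 390,905.58

Best loop EUR → HKD → BRL → EUR:
EUR 36,465,000.00 ÷ 0.10726 (buy HKD at ask) = HKD 339,968,301.32
HKD 339,968,301.32 × 0.61579 (sell HKD at bid) = BRL 209,349,080.27
BRL 209,349,080.27 × 0.17605 (sell BRL at bid) = EUR 36,855,905.58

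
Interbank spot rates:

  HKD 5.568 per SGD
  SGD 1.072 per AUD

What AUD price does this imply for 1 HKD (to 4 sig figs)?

1 HKD ÷ 5.568 = 0.179598 SGD
0.179598 SGD ÷ 1.072 = 0.167535 AUD

HKD/AUD = 0.1675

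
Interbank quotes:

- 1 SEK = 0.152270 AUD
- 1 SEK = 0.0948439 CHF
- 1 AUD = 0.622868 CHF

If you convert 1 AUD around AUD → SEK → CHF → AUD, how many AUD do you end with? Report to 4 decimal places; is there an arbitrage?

Around AUD → SEK → CHF → AUD: 1 ÷ 0.152270 × 0.0948439 ÷ 0.622868 = 0.999998
Product ≈ 1 (deviation 0.000%, within rounding noise).

1.0000 (no arbitrage)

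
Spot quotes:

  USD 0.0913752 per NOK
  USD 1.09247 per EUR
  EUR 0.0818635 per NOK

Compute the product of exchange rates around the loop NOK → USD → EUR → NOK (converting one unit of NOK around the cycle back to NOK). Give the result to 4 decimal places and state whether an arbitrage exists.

Around NOK → USD → EUR → NOK: 1 × 0.0913752 ÷ 1.09247 ÷ 0.0818635 = 1.021712
Product > 1; profitable direction is NOK → USD → EUR → NOK.

1.0217 (arbitrage exists)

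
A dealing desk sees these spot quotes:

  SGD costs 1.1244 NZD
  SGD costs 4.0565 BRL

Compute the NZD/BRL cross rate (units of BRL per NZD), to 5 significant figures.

NZD/BRL = 3.6077

1 NZD ÷ 1.1244 = 0.889363 SGD
0.889363 SGD × 4.0565 = 3.6077 BRL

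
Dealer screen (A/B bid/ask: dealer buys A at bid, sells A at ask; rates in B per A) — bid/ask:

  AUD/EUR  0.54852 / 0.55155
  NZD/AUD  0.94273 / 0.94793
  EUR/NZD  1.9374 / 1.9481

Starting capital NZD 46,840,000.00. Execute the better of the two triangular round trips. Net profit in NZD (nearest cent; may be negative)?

Net profit: NZD 86,263.70

Best loop NZD → AUD → EUR → NZD:
NZD 46,840,000.00 × 0.94273 (sell NZD at bid) = AUD 44,157,473.20
AUD 44,157,473.20 × 0.54852 (sell AUD at bid) = EUR 24,221,257.20
EUR 24,221,257.20 × 1.9374 (sell EUR at bid) = NZD 46,926,263.70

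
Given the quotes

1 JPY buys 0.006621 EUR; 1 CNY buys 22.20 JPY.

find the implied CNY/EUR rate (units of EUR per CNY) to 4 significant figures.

1 CNY × 22.20 = 22.2 JPY
22.2 JPY × 0.006621 = 0.146986 EUR

CNY/EUR = 0.1470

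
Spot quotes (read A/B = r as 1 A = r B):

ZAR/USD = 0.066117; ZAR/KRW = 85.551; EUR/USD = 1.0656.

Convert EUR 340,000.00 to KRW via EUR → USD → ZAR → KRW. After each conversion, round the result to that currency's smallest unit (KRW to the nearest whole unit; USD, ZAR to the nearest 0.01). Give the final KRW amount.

EUR 340,000.00 × 1.0656 = USD 362,304.00
USD 362,304.00 ÷ 0.066117 = ZAR 5,479,740.46
ZAR 5,479,740.46 × 85.551 = KRW 468,797,276

KRW 468,797,276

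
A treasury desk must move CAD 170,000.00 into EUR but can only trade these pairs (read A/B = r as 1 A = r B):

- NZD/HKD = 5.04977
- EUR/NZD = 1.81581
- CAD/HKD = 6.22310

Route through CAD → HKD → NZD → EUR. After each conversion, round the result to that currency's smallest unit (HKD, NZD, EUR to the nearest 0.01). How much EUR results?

EUR 115,375.53

CAD 170,000.00 × 6.22310 = HKD 1,057,927.00
HKD 1,057,927.00 ÷ 5.04977 = NZD 209,500.04
NZD 209,500.04 ÷ 1.81581 = EUR 115,375.53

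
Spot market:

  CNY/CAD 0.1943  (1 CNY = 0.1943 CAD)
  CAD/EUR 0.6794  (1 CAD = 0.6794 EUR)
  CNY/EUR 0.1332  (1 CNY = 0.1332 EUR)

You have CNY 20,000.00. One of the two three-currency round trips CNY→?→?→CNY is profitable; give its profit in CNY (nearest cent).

Profit: CNY 180.68

Profitable loop is CNY → EUR → CAD → CNY:
CNY 20,000.00 × 0.1332 = EUR 2,664.00
EUR 2,664.00 ÷ 0.6794 = CAD 3,921.11
CAD 3,921.11 ÷ 0.1943 = CNY 20,180.68
Profit = CNY 20,180.68 − CNY 20,000.00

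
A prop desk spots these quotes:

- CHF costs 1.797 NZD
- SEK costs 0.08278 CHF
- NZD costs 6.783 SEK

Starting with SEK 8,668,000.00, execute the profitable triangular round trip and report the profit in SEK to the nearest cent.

Profitable loop is SEK → CHF → NZD → SEK:
SEK 8,668,000.00 × 0.08278 = CHF 717,537.04
CHF 717,537.04 × 1.797 = NZD 1,289,414.06
NZD 1,289,414.06 × 6.783 = SEK 8,746,095.57
Profit = SEK 8,746,095.57 − SEK 8,668,000.00

Profit: SEK 78,095.57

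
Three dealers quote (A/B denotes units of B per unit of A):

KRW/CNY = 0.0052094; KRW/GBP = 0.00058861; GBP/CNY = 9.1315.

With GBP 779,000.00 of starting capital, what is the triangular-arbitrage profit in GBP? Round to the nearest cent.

Profit: GBP 24,747.27

Profitable loop is GBP → CNY → KRW → GBP:
GBP 779,000.00 × 9.1315 = CNY 7,113,438.50
CNY 7,113,438.50 ÷ 0.0052094 = KRW 1,365,500,537
KRW 1,365,500,537 × 0.00058861 = GBP 803,747.27
Profit = GBP 803,747.27 − GBP 779,000.00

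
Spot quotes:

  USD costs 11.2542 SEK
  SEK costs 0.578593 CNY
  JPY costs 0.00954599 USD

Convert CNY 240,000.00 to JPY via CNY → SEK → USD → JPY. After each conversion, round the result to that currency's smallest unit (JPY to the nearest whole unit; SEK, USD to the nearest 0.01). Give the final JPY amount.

CNY 240,000.00 ÷ 0.578593 = SEK 414,799.35
SEK 414,799.35 ÷ 11.2542 = USD 36,857.29
USD 36,857.29 ÷ 0.00954599 = JPY 3,861,023

JPY 3,861,023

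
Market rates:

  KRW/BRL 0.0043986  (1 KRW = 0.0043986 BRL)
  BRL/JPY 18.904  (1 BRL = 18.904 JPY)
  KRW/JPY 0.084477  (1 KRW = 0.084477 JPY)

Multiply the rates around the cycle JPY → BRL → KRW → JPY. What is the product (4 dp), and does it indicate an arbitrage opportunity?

Around JPY → BRL → KRW → JPY: 1 ÷ 18.904 ÷ 0.0043986 × 0.084477 = 1.015945
Product > 1; profitable direction is JPY → BRL → KRW → JPY.

1.0159 (arbitrage exists)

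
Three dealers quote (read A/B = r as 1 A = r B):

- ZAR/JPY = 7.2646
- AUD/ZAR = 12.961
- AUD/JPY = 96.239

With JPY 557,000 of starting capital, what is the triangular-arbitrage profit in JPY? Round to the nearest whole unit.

Profit: JPY 12,320

Profitable loop is JPY → ZAR → AUD → JPY:
JPY 557,000 ÷ 7.2646 = ZAR 76,673.18
ZAR 76,673.18 ÷ 12.961 = AUD 5,915.68
AUD 5,915.68 × 96.239 = JPY 569,320
Profit = JPY 569,320 − JPY 557,000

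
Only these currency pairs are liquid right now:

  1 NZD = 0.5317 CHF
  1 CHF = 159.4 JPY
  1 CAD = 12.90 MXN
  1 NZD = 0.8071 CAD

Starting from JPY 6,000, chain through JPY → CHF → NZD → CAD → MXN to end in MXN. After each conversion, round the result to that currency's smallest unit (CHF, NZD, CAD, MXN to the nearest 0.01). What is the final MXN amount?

MXN 736.98

JPY 6,000 ÷ 159.4 = CHF 37.64
CHF 37.64 ÷ 0.5317 = NZD 70.79
NZD 70.79 × 0.8071 = CAD 57.13
CAD 57.13 × 12.90 = MXN 736.98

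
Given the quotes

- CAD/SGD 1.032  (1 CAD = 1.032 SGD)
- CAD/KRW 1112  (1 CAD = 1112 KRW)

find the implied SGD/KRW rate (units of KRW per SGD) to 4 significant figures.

SGD/KRW = 1078

1 SGD ÷ 1.032 = 0.968992 CAD
0.968992 CAD × 1112 = 1077.52 KRW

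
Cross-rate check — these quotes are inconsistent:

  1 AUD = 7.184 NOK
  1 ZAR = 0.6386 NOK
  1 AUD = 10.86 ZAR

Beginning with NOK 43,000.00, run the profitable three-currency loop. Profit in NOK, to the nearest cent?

Profitable loop is NOK → ZAR → AUD → NOK:
NOK 43,000.00 ÷ 0.6386 = ZAR 67,334.79
ZAR 67,334.79 ÷ 10.86 = AUD 6,200.26
AUD 6,200.26 × 7.184 = NOK 44,542.65
Profit = NOK 44,542.65 − NOK 43,000.00

Profit: NOK 1,542.65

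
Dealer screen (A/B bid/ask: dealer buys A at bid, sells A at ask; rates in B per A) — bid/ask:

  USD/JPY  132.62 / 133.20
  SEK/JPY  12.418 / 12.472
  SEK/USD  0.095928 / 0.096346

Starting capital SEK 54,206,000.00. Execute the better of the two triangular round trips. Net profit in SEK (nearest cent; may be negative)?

Net profit: SEK 1,086,429.41

Best loop SEK → USD → JPY → SEK:
SEK 54,206,000.00 × 0.095928 (sell SEK at bid) = USD 5,199,873.17
USD 5,199,873.17 × 132.62 (sell USD at bid) = JPY 689,607,180
JPY 689,607,180 ÷ 12.472 (buy SEK at ask) = SEK 55,292,429.41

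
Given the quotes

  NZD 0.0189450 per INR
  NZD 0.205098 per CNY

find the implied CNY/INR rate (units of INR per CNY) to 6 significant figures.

CNY/INR = 10.8260

1 CNY × 0.205098 = 0.205098 NZD
0.205098 NZD ÷ 0.0189450 = 10.826 INR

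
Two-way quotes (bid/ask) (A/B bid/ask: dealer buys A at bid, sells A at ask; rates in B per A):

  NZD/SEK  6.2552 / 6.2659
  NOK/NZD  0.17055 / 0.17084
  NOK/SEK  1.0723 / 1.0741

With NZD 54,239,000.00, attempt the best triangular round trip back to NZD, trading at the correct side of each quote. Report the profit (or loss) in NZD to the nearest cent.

Best loop NZD → NOK → SEK → NZD:
NZD 54,239,000.00 ÷ 0.17084 (buy NOK at ask) = NOK 317,484,195.74
NOK 317,484,195.74 × 1.0723 (sell NOK at bid) = SEK 340,438,303.09
SEK 340,438,303.09 ÷ 6.2659 (buy NZD at ask) = NZD 54,331,908.12

Net profit: NZD 92,908.12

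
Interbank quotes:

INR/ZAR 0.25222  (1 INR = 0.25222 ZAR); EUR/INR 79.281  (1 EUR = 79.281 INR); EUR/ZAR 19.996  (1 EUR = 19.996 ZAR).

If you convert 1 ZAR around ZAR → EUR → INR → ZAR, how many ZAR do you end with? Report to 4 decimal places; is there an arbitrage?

1.0000 (no arbitrage)

Around ZAR → EUR → INR → ZAR: 1 ÷ 19.996 × 79.281 × 0.25222 = 1.000013
Product ≈ 1 (deviation 0.001%, within rounding noise).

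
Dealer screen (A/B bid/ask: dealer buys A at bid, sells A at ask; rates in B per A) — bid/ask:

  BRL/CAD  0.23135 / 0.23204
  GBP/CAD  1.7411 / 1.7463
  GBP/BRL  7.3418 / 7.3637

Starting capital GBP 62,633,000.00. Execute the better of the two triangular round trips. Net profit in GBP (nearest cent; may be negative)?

Net profit: GBP 1,188,643.82

Best loop GBP → CAD → BRL → GBP:
GBP 62,633,000.00 × 1.7411 (sell GBP at bid) = CAD 109,050,316.30
CAD 109,050,316.30 ÷ 0.23204 (buy BRL at ask) = BRL 469,963,438.63
BRL 469,963,438.63 ÷ 7.3637 (buy GBP at ask) = GBP 63,821,643.82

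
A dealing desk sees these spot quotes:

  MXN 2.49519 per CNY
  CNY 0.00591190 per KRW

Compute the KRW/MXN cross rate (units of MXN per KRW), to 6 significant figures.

1 KRW × 0.00591190 = 0.0059119 CNY
0.0059119 CNY × 2.49519 = 0.0147513 MXN

KRW/MXN = 0.0147513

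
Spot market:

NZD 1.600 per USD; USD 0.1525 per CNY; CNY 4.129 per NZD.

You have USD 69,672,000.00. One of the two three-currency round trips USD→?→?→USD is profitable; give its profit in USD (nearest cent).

Profitable loop is USD → NZD → CNY → USD:
USD 69,672,000.00 × 1.600 = NZD 111,475,200.00
NZD 111,475,200.00 × 4.129 = CNY 460,281,100.80
CNY 460,281,100.80 × 0.1525 = USD 70,192,867.87
Profit = USD 70,192,867.87 − USD 69,672,000.00

Profit: USD 520,867.87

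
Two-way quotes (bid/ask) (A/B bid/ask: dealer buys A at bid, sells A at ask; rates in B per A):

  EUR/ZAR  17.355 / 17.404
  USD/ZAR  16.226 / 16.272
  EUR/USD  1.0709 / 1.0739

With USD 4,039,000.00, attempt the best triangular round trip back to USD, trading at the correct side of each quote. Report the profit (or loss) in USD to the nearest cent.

Best loop USD → ZAR → EUR → USD:
USD 4,039,000.00 × 16.226 (sell USD at bid) = ZAR 65,536,814.00
ZAR 65,536,814.00 ÷ 17.404 (buy EUR at ask) = EUR 3,765,617.90
EUR 3,765,617.90 × 1.0709 (sell EUR at bid) = USD 4,032,600.21

Net result: USD -6,399.79 (no profitable arbitrage after spreads)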